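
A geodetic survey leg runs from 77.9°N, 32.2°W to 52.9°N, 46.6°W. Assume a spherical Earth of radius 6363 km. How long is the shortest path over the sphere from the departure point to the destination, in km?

2836 km

Haversine: a = sin²(Δφ/2)+cos φ₁ cos φ₂ sin²(Δλ/2) = 0.04883;  σ = 2·atan2(√a,√(1−a))
σ = 25.533° → d = Rσ = 6363·0.44564 = 2836 km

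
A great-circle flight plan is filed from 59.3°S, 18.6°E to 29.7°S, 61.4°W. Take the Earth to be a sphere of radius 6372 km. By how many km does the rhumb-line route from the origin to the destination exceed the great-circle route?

Great circle: cos σ = sin φ₁ sin φ₂ + cos φ₁ cos φ₂ cos Δλ,  σ = 1.0437 rad → d_gc = 6650.4 km
Rhumb line: Δψ = +0.7495, q = Δφ/Δψ = 0.6893, d_rh = R√(Δφ²+q²Δλ²) = 6960.2 km
Excess = 6960.2 − 6650.4 = 309.8 ≈ 310 km

310 km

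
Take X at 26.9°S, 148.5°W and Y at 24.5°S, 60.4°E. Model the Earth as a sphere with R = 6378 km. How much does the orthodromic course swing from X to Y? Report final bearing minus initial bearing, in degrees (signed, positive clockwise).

At departure: θ₁ = atan2(sin Δλ cos φ₂, cos φ₁ sin φ₂ − sin φ₁ cos φ₂ cos Δλ) = 211.06°
At arrival: θ₂ = atan2(sin Δλ cos φ₁, −cos φ₂ sin φ₁ + sin φ₂ cos φ₁ cos Δλ) = 329.63°
Δθ = θ₂ − θ₁ = +118.6°

+118.6°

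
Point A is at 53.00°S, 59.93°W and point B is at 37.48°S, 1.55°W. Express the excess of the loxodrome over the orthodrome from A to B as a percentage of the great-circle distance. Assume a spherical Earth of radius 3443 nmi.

Great circle: σ = 0.7431 rad → d_gc = Rσ = 2558.6 nmi
Rhumb: Δφ = +0.2709, Δλ = +1.0189, Δψ = +0.3883, q = Δφ/Δψ = 0.6976 → d_rh = R√(Δφ²+q²Δλ²) = 2618.8 nmi
Excess = (2618.8 − 2558.6) / 2558.6 = 60.2 / 2558.6 = 2.353% ≈ 2.4%

2.4%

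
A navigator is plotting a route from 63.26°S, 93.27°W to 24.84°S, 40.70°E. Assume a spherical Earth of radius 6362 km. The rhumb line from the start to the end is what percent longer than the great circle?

16.4%

Great circle: σ = 1.4790 rad → d_gc = Rσ = 9409.4 km
Rhumb: Δφ = +0.6706, Δλ = +2.3382, Δψ = +0.9890, q = Δφ/Δψ = 0.6780 → d_rh = R√(Δφ²+q²Δλ²) = 10950.8 km
Excess = (10950.8 − 9409.4) / 9409.4 = 1541.4 / 9409.4 = 16.38% ≈ 16.4%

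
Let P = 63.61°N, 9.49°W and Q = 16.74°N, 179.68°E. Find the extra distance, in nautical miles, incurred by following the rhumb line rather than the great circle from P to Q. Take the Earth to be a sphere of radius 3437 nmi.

1830 nmi

Great circle: cos σ = sin φ₁ sin φ₂ + cos φ₁ cos φ₂ cos Δλ,  σ = 1.7337 rad → d_gc = 5958.7 nmi
Rhumb line: Δψ = -1.1541, q = Δφ/Δψ = 0.7088, d_rh = R√(Δφ²+q²Δλ²) = 7788.9 nmi
Excess = 7788.9 − 5958.7 = 1830.2 ≈ 1830 nmi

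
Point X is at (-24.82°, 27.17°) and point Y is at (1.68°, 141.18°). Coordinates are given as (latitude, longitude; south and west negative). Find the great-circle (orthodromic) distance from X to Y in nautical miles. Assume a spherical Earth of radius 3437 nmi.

cos σ = sin φ₁ sin φ₂ + cos φ₁ cos φ₂ cos Δλ
      = sin(-24.82°)sin(1.68°) + cos(-24.82°)cos(1.68°)cos(114.01°) = -0.3815
σ = 112.424° → d = Rσ = 3437·1.96217 = 6744 nmi

6744 nmi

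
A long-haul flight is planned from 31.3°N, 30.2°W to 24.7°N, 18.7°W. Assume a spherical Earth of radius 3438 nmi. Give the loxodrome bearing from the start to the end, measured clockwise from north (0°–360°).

123.0°

Meridional parts: M(φ₁)=+0.5757, M(φ₂)=+0.4451 → ΔM = -0.1306;  Δλ = +0.2007 rad
tan C = Δλ / ΔM = -1.5371 → C = 123.05°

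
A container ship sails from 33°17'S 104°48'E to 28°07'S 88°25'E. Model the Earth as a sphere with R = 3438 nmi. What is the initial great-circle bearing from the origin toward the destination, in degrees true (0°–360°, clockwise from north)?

285.8°

N = sin Δλ·cos φ₂ = -0.2488;  D = cos φ₁ sin φ₂ − sin φ₁ cos φ₂ cos Δλ = +0.0704
initial course = atan2(N, D) = 285.80°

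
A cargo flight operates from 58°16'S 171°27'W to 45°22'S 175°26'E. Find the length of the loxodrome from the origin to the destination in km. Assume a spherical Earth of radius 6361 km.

Δψ = ln[tan(π/4+φ₂/2)/tan(π/4+φ₁/2)] = +0.3675;  Δφ = +0.2251 rad,  Δλ = -0.2289 rad
q = Δφ/Δψ = 0.6126
d = R·√(Δφ² + q²Δλ²) = 6361·0.26525 = 1687 km

1687 km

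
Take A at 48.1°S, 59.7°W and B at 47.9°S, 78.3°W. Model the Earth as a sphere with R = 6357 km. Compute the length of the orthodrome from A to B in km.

cos σ = sin φ₁ sin φ₂ + cos φ₁ cos φ₂ cos Δλ
      = sin(-48.10°)sin(-47.90°) + cos(-48.10°)cos(-47.90°)cos(-18.60°) = 0.9766
σ = 12.417° → d = Rσ = 6357·0.21672 = 1378 km

1378 km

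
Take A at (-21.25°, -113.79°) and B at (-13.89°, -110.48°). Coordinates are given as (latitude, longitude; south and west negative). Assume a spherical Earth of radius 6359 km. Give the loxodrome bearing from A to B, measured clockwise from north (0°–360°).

Δψ = ln[tan(π/4+φ₂/2)/tan(π/4+φ₁/2)] = +0.1349
Δλ = +0.0578 rad (taken the short way round)
course = atan2(Δλ, Δψ) = 23.19°

23.2°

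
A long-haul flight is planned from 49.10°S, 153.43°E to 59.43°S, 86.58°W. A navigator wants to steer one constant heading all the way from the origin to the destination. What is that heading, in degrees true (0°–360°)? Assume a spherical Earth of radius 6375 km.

Meridional parts: M(φ₁)=-0.9865, M(φ₂)=-1.2972 → ΔM = -0.3108;  Δλ = +2.0942 rad
tan C = Δλ / ΔM = -6.7390 → C = 98.44°

98.4°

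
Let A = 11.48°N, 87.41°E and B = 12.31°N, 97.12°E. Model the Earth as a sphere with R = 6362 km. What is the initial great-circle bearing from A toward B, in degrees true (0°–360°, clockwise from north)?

θ = atan2( sin Δλ·cos φ₂ ,  cos φ₁ sin φ₂ − sin φ₁ cos φ₂ cos Δλ )
  = atan2(+0.1648, +0.0173) = 84.02°

84.0°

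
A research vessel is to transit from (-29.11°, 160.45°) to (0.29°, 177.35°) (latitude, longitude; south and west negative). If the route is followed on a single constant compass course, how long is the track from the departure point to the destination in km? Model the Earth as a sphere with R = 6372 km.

Δψ = ln[tan(π/4+φ₂/2)/tan(π/4+φ₁/2)] = +0.5365;  Δφ = +0.5131 rad,  Δλ = +0.2950 rad
q = Δφ/Δψ = 0.9564
d = R·√(Δφ² + q²Δλ²) = 6372·0.58556 = 3731 km

3731 km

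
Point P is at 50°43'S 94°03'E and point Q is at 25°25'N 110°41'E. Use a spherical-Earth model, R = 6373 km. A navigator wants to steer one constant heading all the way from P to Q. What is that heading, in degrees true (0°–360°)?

11.0°

Meridional parts: M(φ₁)=-1.0303, M(φ₂)=+0.4589 → ΔM = +1.4892;  Δλ = +0.2903 rad
tan C = Δλ / ΔM = +0.1949 → C = 11.03°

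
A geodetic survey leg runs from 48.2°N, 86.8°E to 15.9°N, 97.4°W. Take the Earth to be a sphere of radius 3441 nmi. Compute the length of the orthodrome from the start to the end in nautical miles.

cos σ = sin φ₁ sin φ₂ + cos φ₁ cos φ₂ cos Δλ
      = sin(48.20°)sin(15.90°) + cos(48.20°)cos(15.90°)cos(175.80°) = -0.4351
σ = 115.790° → d = Rσ = 3441·2.02092 = 6954 nmi

6954 nmi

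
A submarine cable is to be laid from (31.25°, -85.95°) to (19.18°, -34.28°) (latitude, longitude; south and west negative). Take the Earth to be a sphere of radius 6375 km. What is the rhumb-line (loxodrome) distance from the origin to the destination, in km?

5358 km

Rhumb course C = atan2(Δλ, Δψ) with Δψ = ln[tan(π/4+φ₂/2)/tan(π/4+φ₁/2)] = -0.2335, Δλ = +0.9018 → C = 104.51°
d = R·|Δφ| / |cos C| = 6375·0.21066 / 0.25063 = 5358 km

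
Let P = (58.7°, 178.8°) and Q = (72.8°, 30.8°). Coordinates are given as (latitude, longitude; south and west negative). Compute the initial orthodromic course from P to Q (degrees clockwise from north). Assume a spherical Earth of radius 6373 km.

347.6°

N = sin Δλ·cos φ₂ = -0.1567;  D = cos φ₁ sin φ₂ − sin φ₁ cos φ₂ cos Δλ = +0.7106
initial course = atan2(N, D) = 347.56°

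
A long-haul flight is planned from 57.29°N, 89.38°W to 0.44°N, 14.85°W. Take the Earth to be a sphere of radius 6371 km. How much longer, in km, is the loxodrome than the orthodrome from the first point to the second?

203 km

Great circle: cos σ = sin φ₁ sin φ₂ + cos φ₁ cos φ₂ cos Δλ,  σ = 1.4196 rad → d_gc = 9044.4 km
Rhumb line: Δψ = -1.2183, q = Δφ/Δψ = 0.8144, d_rh = R√(Δφ²+q²Δλ²) = 9247.4 km
Excess = 9247.4 − 9044.4 = 203.0 ≈ 203 km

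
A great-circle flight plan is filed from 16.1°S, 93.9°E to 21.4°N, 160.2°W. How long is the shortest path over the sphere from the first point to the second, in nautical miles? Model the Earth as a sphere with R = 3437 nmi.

cos σ = sin φ₁ sin φ₂ + cos φ₁ cos φ₂ cos Δλ
      = sin(-16.10°)sin(21.40°) + cos(-16.10°)cos(21.40°)cos(105.90°) = -0.3463
σ = 110.258° → d = Rσ = 3437·1.92437 = 6614 nmi

6614 nmi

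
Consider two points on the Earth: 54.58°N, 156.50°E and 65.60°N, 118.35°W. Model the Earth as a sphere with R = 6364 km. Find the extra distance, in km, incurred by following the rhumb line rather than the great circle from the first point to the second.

Great circle: cos σ = sin φ₁ sin φ₂ + cos φ₁ cos φ₂ cos Δλ,  σ = 0.7038 rad → d_gc = 4479.1 km
Rhumb line: Δψ = +0.3900, q = Δφ/Δψ = 0.4932, d_rh = R√(Δφ²+q²Δλ²) = 4822.3 km
Excess = 4822.3 − 4479.1 = 343.2 ≈ 343 km

343 km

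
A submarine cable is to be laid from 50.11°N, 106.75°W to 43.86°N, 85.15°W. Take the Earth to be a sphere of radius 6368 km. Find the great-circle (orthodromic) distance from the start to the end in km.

1771 km

Haversine: a = sin²(Δφ/2)+cos φ₁ cos φ₂ sin²(Δλ/2) = 0.01921;  σ = 2·atan2(√a,√(1−a))
σ = 15.933° → d = Rσ = 6368·0.27808 = 1771 km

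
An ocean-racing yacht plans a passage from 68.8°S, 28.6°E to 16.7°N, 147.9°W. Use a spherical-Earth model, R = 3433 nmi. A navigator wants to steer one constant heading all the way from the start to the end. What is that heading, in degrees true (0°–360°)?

Δψ = ln[tan(π/4+φ₂/2)/tan(π/4+φ₁/2)] = +1.9716
Δλ = -3.0805 rad (taken the short way round)
course = atan2(Δλ, Δψ) = 302.62°

302.6°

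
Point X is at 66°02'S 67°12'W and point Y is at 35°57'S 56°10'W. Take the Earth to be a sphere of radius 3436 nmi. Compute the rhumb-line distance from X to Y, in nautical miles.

Rhumb course C = atan2(Δλ, Δψ) with Δψ = ln[tan(π/4+φ₂/2)/tan(π/4+φ₁/2)] = +0.8768, Δλ = +0.1926 → C = 12.39°
d = R·|Δφ| / |cos C| = 3436·0.52505 / 0.97672 = 1847 nmi

1847 nmi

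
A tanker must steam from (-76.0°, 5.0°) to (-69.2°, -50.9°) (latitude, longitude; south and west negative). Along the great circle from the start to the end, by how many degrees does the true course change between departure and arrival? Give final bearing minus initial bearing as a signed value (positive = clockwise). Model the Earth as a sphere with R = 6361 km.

Initial bearing θ₁ = atan2(sin Δλ cos φ₂, cos φ₁ sin φ₂ − sin φ₁ cos φ₂ cos Δλ) = 263.60°
Final bearing θ₂ = (initial bearing from the destination back to the start) + 180° = 317.39°
Δθ = θ₂ − θ₁ = +53.8°

+53.8°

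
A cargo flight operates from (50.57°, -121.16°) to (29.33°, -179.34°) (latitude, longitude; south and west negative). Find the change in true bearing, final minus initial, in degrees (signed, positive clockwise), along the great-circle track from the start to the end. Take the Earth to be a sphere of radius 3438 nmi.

At departure: θ₁ = atan2(sin Δλ cos φ₂, cos φ₁ sin φ₂ − sin φ₁ cos φ₂ cos Δλ) = 266.61°
At arrival: θ₂ = atan2(sin Δλ cos φ₁, −cos φ₂ sin φ₁ + sin φ₂ cos φ₁ cos Δλ) = 226.66°
Δθ = θ₂ − θ₁ = -40.0°

-40.0°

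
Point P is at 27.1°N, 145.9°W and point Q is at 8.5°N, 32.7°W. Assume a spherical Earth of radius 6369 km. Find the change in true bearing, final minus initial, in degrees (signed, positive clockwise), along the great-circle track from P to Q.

+50.3°

Initial bearing θ₁ = atan2(sin Δλ cos φ₂, cos φ₁ sin φ₂ − sin φ₁ cos φ₂ cos Δλ) = 71.22°
Final bearing θ₂ = (initial bearing from the destination back to the start) + 180° = 121.55°
Δθ = θ₂ − θ₁ = +50.3°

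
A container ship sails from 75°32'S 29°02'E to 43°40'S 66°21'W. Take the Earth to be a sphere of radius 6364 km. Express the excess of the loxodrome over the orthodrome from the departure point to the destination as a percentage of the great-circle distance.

9.5%

Great circle: σ = 0.8611 rad → d_gc = Rσ = 5479.9 km
Rhumb: Δφ = +0.5562, Δλ = -1.6648, Δψ = +1.2154, q = Δφ/Δψ = 0.4576 → d_rh = R√(Δφ²+q²Δλ²) = 6002.9 km
Excess = (6002.9 − 5479.9) / 5479.9 = 523.0 / 5479.9 = 9.54% ≈ 9.5%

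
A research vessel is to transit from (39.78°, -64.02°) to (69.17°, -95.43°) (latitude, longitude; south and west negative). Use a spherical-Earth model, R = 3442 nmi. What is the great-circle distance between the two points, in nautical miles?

2029 nmi

Haversine: a = sin²(Δφ/2)+cos φ₁ cos φ₂ sin²(Δλ/2) = 0.08437;  σ = 2·atan2(√a,√(1−a))
σ = 33.772° → d = Rσ = 3442·0.58944 = 2029 nmi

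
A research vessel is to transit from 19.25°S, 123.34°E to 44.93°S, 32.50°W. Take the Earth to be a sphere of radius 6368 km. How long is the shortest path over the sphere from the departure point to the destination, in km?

12464 km

cos σ = sin φ₁ sin φ₂ + cos φ₁ cos φ₂ cos Δλ
      = sin(-19.25°)sin(-44.93°) + cos(-19.25°)cos(-44.93°)cos(-155.84°) = -0.3770
σ = 112.148° → d = Rσ = 6368·1.95735 = 12464 km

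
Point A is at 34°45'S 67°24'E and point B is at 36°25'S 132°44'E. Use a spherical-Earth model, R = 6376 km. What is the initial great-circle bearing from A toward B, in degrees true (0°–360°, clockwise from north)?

N = sin Δλ·cos φ₂ = +0.7313;  D = cos φ₁ sin φ₂ − sin φ₁ cos φ₂ cos Δλ = -0.2963
initial course = atan2(N, D) = 112.06°

112.1°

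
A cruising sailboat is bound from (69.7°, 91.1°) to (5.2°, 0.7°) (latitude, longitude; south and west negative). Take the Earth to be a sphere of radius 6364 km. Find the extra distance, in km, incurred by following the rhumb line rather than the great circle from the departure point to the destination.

Great circle: cos σ = sin φ₁ sin φ₂ + cos φ₁ cos φ₂ cos Δλ,  σ = 1.4881 rad → d_gc = 9470.3 km
Rhumb line: Δψ = -1.6293, q = Δφ/Δψ = 0.6909, d_rh = R√(Δφ²+q²Δλ²) = 9972.7 km
Excess = 9972.7 − 9470.3 = 502.4 ≈ 502 km

502 km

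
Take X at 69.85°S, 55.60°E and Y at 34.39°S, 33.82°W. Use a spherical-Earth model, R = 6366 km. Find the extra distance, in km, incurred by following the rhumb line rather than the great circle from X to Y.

470 km

Great circle: cos σ = sin φ₁ sin φ₂ + cos φ₁ cos φ₂ cos Δλ,  σ = 1.0085 rad → d_gc = 6420.1 km
Rhumb line: Δψ = +1.0879, q = Δφ/Δψ = 0.5689, d_rh = R√(Δφ²+q²Δλ²) = 6889.7 km
Excess = 6889.7 − 6420.1 = 469.6 ≈ 470 km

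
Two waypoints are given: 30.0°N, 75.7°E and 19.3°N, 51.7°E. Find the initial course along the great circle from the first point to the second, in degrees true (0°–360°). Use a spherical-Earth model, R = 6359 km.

θ = atan2( sin Δλ·cos φ₂ ,  cos φ₁ sin φ₂ − sin φ₁ cos φ₂ cos Δλ )
  = atan2(-0.3839, -0.1449) = 249.32°

249.3°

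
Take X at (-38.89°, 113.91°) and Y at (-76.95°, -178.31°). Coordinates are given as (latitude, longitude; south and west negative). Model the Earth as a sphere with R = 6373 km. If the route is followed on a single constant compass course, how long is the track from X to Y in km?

Rhumb course C = atan2(Δλ, Δψ) with Δψ = ln[tan(π/4+φ₂/2)/tan(π/4+φ₁/2)] = -1.4304, Δλ = +1.1830 → C = 140.41°
d = R·|Δφ| / |cos C| = 6373·0.66427 / 0.77061 = 5494 km

5494 km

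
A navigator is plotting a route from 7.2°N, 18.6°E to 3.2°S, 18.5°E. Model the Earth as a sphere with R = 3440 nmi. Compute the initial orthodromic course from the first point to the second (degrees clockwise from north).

N = sin Δλ·cos φ₂ = -0.0017;  D = cos φ₁ sin φ₂ − sin φ₁ cos φ₂ cos Δλ = -0.1805
initial course = atan2(N, D) = 180.55°

180.6°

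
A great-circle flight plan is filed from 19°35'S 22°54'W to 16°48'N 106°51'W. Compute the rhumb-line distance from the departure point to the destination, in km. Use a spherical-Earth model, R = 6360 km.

Δψ = ln[tan(π/4+φ₂/2)/tan(π/4+φ₁/2)] = +0.6462;  Δφ = +0.6350 rad,  Δλ = -1.4652 rad
q = Δφ/Δψ = 0.9827
d = R·√(Δφ² + q²Δλ²) = 6360·1.57372 = 10009 km

10009 km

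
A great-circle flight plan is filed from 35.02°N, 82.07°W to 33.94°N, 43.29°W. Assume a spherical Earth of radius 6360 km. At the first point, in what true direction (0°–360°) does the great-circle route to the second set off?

θ = atan2( sin Δλ·cos φ₂ ,  cos φ₁ sin φ₂ − sin φ₁ cos φ₂ cos Δλ )
  = atan2(+0.5196, +0.0861) = 80.59°

80.6°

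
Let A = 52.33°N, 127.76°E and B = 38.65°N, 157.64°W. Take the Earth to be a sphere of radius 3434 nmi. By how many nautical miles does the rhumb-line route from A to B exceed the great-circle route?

125 nmi

Great circle: cos σ = sin φ₁ sin φ₂ + cos φ₁ cos φ₂ cos Δλ,  σ = 0.9006 rad → d_gc = 3092.8 nmi
Rhumb line: Δψ = -0.3431, q = Δφ/Δψ = 0.6959, d_rh = R√(Δφ²+q²Δλ²) = 3217.6 nmi
Excess = 3217.6 − 3092.8 = 124.8 ≈ 125 nmi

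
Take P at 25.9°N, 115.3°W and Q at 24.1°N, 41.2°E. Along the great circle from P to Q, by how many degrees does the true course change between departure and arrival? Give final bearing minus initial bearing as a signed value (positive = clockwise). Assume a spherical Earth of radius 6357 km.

+127.6°

At departure: θ₁ = atan2(sin Δλ cos φ₂, cos φ₁ sin φ₂ − sin φ₁ cos φ₂ cos Δλ) = 26.41°
At arrival: θ₂ = atan2(sin Δλ cos φ₁, −cos φ₂ sin φ₁ + sin φ₂ cos φ₁ cos Δλ) = 154.00°
Δθ = θ₂ − θ₁ = +127.6°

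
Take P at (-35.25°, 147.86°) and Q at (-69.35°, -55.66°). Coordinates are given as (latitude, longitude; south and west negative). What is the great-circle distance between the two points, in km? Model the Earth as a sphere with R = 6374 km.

8230 km

Haversine: a = sin²(Δφ/2)+cos φ₁ cos φ₂ sin²(Δλ/2) = 0.36200;  σ = 2·atan2(√a,√(1−a))
σ = 73.979° → d = Rσ = 6374·1.29117 = 8230 km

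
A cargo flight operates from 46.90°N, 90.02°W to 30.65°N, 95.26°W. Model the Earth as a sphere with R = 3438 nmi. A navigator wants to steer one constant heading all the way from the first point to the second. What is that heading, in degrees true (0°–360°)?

194.0°

Δψ = ln[tan(π/4+φ₂/2)/tan(π/4+φ₁/2)] = -0.3666
Δλ = -0.0915 rad (taken the short way round)
course = atan2(Δλ, Δψ) = 194.01°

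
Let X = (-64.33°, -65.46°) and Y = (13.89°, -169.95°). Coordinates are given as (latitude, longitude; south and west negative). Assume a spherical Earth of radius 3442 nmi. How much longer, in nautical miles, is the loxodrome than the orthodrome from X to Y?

307 nmi

Great circle: cos σ = sin φ₁ sin φ₂ + cos φ₁ cos φ₂ cos Δλ,  σ = 1.8982 rad → d_gc = 6533.6 nmi
Rhumb line: Δψ = +1.7240, q = Δφ/Δψ = 0.7919, d_rh = R√(Δφ²+q²Δλ²) = 6840.3 nmi
Excess = 6840.3 − 6533.6 = 306.7 ≈ 307 nmi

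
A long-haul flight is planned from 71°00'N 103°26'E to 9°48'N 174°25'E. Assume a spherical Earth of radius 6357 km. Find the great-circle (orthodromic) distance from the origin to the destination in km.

8277 km

cos σ = sin φ₁ sin φ₂ + cos φ₁ cos φ₂ cos Δλ
      = sin(71.00°)sin(9.80°) + cos(71.00°)cos(9.80°)cos(70.98°) = 0.2655
σ = 74.605° → d = Rσ = 6357·1.30210 = 8277 km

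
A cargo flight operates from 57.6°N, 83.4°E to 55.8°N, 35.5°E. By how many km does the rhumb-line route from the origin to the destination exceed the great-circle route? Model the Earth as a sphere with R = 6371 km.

60 km

Great circle: cos σ = sin φ₁ sin φ₂ + cos φ₁ cos φ₂ cos Δλ,  σ = 0.4505 rad → d_gc = 2869.90 km
Rhumb line: Δψ = -0.0572, q = Δφ/Δψ = 0.5489, d_rh = R√(Δφ²+q²Δλ²) = 2930.39 km
Excess = 2930.39 − 2869.90 = 60.49 ≈ 60 km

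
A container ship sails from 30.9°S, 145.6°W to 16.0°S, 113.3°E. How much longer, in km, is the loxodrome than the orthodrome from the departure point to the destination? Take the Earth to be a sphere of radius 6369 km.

288 km

Great circle: cos σ = sin φ₁ sin φ₂ + cos φ₁ cos φ₂ cos Δλ,  σ = 1.5880 rad → d_gc = 10114.25 km
Rhumb line: Δψ = +0.2846, q = Δφ/Δψ = 0.9138, d_rh = R√(Δφ²+q²Δλ²) = 10402.68 km
Excess = 10402.68 − 10114.25 = 288.43 ≈ 288 km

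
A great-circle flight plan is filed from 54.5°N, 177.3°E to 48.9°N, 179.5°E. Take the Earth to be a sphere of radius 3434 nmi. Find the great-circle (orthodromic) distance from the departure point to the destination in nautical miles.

345 nmi

Haversine: a = sin²(Δφ/2)+cos φ₁ cos φ₂ sin²(Δλ/2) = 0.00253;  σ = 2·atan2(√a,√(1−a))
σ = 5.763° → d = Rσ = 3434·0.10058 = 345 nmi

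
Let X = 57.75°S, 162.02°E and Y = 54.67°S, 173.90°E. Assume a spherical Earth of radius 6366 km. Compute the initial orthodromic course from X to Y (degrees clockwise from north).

70.0°

θ = atan2( sin Δλ·cos φ₂ ,  cos φ₁ sin φ₂ − sin φ₁ cos φ₂ cos Δλ )
  = atan2(+0.1190, +0.0433) = 70.03°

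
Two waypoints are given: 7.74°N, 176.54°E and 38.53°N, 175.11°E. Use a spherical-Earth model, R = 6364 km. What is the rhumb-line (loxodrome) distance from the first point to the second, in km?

Rhumb course C = atan2(Δλ, Δψ) with Δψ = ln[tan(π/4+φ₂/2)/tan(π/4+φ₁/2)] = +0.5943, Δλ = -0.0250 → C = 357.60°
d = R·|Δφ| / |cos C| = 6364·0.53739 / 0.99912 = 3423 km

3423 km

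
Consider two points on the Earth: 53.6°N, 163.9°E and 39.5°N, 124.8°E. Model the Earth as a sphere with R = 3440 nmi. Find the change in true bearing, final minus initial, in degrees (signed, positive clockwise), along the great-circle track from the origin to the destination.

At departure: θ₁ = atan2(sin Δλ cos φ₂, cos φ₁ sin φ₂ − sin φ₁ cos φ₂ cos Δλ) = 257.88°
At arrival: θ₂ = atan2(sin Δλ cos φ₁, −cos φ₂ sin φ₁ + sin φ₂ cos φ₁ cos Δλ) = 228.76°
Δθ = θ₂ − θ₁ = -29.1°

-29.1°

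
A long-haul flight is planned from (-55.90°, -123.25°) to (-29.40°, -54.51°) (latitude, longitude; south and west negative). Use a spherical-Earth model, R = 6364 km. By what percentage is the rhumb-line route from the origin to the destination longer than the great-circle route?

3.1%

Great circle: σ = 0.9476 rad → d_gc = Rσ = 6030.7 km
Rhumb: Δφ = +0.4625, Δλ = +1.1997, Δψ = +0.6447, q = Δφ/Δψ = 0.7174 → d_rh = R√(Δφ²+q²Δλ²) = 6218.4 km
Excess = (6218.4 − 6030.7) / 6030.7 = 187.7 / 6030.7 = 3.11% ≈ 3.1%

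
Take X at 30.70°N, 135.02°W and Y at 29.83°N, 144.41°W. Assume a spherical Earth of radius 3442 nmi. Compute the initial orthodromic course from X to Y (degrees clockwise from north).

266.3°

N = sin Δλ·cos φ₂ = -0.1415;  D = cos φ₁ sin φ₂ − sin φ₁ cos φ₂ cos Δλ = -0.0092
initial course = atan2(N, D) = 266.26°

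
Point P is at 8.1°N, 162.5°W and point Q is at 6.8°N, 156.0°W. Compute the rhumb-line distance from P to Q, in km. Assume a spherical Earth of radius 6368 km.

Δψ = ln[tan(π/4+φ₂/2)/tan(π/4+φ₁/2)] = -0.0229;  Δφ = -0.0227 rad,  Δλ = +0.1134 rad
q = Δφ/Δψ = 0.9915
d = R·√(Δφ² + q²Δλ²) = 6368·0.11475 = 731 km

731 km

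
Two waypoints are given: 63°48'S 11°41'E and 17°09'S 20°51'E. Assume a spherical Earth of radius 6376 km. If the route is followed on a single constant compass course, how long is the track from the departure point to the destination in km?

5241 km

Δψ = ln[tan(π/4+φ₂/2)/tan(π/4+φ₁/2)] = +1.1541;  Δφ = +0.8142 rad,  Δλ = +0.1600 rad
q = Δφ/Δψ = 0.7055
d = R·√(Δφ² + q²Δλ²) = 6376·0.82198 = 5241 km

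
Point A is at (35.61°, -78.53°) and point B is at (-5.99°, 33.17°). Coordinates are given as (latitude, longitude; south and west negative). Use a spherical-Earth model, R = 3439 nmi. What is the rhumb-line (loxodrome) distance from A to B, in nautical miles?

6792 nmi

Δψ = ln[tan(π/4+φ₂/2)/tan(π/4+φ₁/2)] = -0.7706;  Δφ = -0.7261 rad,  Δλ = +1.9495 rad
q = Δφ/Δψ = 0.9422
d = R·√(Δφ² + q²Δλ²) = 3439·1.97509 = 6792 nmi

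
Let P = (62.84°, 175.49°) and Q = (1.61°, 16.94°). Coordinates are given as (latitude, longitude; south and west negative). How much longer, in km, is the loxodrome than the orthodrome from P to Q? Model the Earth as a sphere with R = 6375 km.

Great circle: cos σ = sin φ₁ sin φ₂ + cos φ₁ cos φ₂ cos Δλ,  σ = 1.9820 rad → d_gc = 12635.12 km
Rhumb line: Δψ = -1.3926, q = Δφ/Δψ = 0.7674, d_rh = R√(Δφ²+q²Δλ²) = 15155.56 km
Excess = 15155.56 − 12635.12 = 2520.44 ≈ 2520 km

2520 km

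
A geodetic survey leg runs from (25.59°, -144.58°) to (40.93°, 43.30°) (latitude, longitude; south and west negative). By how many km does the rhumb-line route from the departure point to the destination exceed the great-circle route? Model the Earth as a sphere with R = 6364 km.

Great circle: cos σ = sin φ₁ sin φ₂ + cos φ₁ cos φ₂ cos Δλ,  σ = 1.9736 rad → d_gc = 12560.0 km
Rhumb line: Δψ = +0.3220, q = Δφ/Δψ = 0.8315, d_rh = R√(Δφ²+q²Δλ²) = 15988.0 km
Excess = 15988.0 − 12560.0 = 3428.0 ≈ 3428 km

3428 km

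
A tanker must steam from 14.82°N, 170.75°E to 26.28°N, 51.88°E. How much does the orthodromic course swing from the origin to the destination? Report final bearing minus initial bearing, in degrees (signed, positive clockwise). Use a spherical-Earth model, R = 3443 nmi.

At departure: θ₁ = atan2(sin Δλ cos φ₂, cos φ₁ sin φ₂ − sin φ₁ cos φ₂ cos Δλ) = 304.46°
At arrival: θ₂ = atan2(sin Δλ cos φ₁, −cos φ₂ sin φ₁ + sin φ₂ cos φ₁ cos Δλ) = 242.75°
Δθ = θ₂ − θ₁ = -61.7°

-61.7°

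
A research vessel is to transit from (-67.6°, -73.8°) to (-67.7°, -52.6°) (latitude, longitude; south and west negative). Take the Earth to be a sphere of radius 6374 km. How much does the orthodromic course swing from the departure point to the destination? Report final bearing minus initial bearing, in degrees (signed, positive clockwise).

-19.6°

At departure: θ₁ = atan2(sin Δλ cos φ₂, cos φ₁ sin φ₂ − sin φ₁ cos φ₂ cos Δλ) = 100.52°
At arrival: θ₂ = atan2(sin Δλ cos φ₁, −cos φ₂ sin φ₁ + sin φ₂ cos φ₁ cos Δλ) = 80.88°
Δθ = θ₂ − θ₁ = -19.6°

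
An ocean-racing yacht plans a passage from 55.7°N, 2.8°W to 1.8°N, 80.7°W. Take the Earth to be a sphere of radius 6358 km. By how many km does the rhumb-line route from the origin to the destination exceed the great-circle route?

Great circle: cos σ = sin φ₁ sin φ₂ + cos φ₁ cos φ₂ cos Δλ,  σ = 1.4263 rad → d_gc = 9068.3 km
Rhumb line: Δψ = -1.1443, q = Δφ/Δψ = 0.8221, d_rh = R√(Δφ²+q²Δλ²) = 9288.6 km
Excess = 9288.6 − 9068.3 = 220.3 ≈ 220 km

220 km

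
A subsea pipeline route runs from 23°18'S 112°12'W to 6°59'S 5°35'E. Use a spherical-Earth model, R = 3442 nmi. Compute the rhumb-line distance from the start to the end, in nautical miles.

Rhumb course C = atan2(Δλ, Δψ) with Δψ = ln[tan(π/4+φ₂/2)/tan(π/4+φ₁/2)] = +0.2962, Δλ = +2.0557 → C = 81.80°
d = R·|Δφ| / |cos C| = 3442·0.28478 / 0.14260 = 6874 nmi

6874 nmi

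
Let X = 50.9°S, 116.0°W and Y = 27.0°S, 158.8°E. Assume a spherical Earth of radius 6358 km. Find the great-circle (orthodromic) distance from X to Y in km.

Haversine: a = sin²(Δφ/2)+cos φ₁ cos φ₂ sin²(Δλ/2) = 0.30033;  σ = 2·atan2(√a,√(1−a))
σ = 66.463° → d = Rσ = 6358·1.16000 = 7375 km

7375 km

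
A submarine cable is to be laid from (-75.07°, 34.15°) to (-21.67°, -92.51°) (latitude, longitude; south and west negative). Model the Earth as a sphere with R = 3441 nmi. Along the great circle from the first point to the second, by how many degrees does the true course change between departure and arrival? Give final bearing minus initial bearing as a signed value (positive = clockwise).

At departure: θ₁ = atan2(sin Δλ cos φ₂, cos φ₁ sin φ₂ − sin φ₁ cos φ₂ cos Δλ) = 229.74°
At arrival: θ₂ = atan2(sin Δλ cos φ₁, −cos φ₂ sin φ₁ + sin φ₂ cos φ₁ cos Δλ) = 347.79°
Δθ = θ₂ − θ₁ = +118.0°

+118.0°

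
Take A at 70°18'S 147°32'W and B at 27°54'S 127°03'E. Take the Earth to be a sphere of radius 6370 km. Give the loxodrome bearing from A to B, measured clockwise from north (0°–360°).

309.8°

Δψ = ln[tan(π/4+φ₂/2)/tan(π/4+φ₁/2)] = +1.2434
Δλ = -1.4908 rad (taken the short way round)
course = atan2(Δλ, Δψ) = 309.83°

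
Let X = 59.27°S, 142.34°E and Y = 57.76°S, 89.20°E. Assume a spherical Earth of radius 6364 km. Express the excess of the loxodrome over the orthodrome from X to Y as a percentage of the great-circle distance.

Great circle: σ = 0.4722 rad → d_gc = Rσ = 3005.0 km
Rhumb: Δφ = +0.0264, Δλ = -0.9275, Δψ = +0.0505, q = Δφ/Δψ = 0.5222 → d_rh = R√(Δφ²+q²Δλ²) = 3086.7 km
Excess = (3086.7 − 3005.0) / 3005.0 = 81.7 / 3005.0 = 2.72% ≈ 2.7%

2.7%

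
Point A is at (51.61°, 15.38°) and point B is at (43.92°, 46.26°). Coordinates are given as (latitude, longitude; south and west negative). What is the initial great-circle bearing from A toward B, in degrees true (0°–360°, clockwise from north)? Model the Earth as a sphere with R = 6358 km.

98.3°

θ = atan2( sin Δλ·cos φ₂ ,  cos φ₁ sin φ₂ − sin φ₁ cos φ₂ cos Δλ )
  = atan2(+0.3697, -0.0538) = 98.28°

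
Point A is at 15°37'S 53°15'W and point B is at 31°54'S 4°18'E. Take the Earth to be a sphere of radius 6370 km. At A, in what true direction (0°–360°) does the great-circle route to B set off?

θ = atan2( sin Δλ·cos φ₂ ,  cos φ₁ sin φ₂ − sin φ₁ cos φ₂ cos Δλ )
  = atan2(+0.7164, -0.3863) = 118.33°

118.3°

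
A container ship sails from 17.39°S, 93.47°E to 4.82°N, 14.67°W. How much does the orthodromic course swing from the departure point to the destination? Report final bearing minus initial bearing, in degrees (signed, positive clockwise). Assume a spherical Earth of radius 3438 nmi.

+17.5°

At departure: θ₁ = atan2(sin Δλ cos φ₂, cos φ₁ sin φ₂ − sin φ₁ cos φ₂ cos Δλ) = 269.24°
At arrival: θ₂ = atan2(sin Δλ cos φ₁, −cos φ₂ sin φ₁ + sin φ₂ cos φ₁ cos Δλ) = 286.75°
Δθ = θ₂ − θ₁ = +17.5°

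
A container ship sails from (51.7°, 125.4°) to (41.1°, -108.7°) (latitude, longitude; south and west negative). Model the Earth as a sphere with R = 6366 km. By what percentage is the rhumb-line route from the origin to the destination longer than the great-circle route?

Great circle: σ = 1.3263 rad → d_gc = Rσ = 8443.5 km
Rhumb: Δφ = -0.1850, Δλ = +2.1974, Δψ = -0.2695, q = Δφ/Δψ = 0.6865 → d_rh = R√(Δφ²+q²Δλ²) = 9674.4 km
Excess = (9674.4 − 8443.5) / 8443.5 = 1230.9 / 8443.5 = 14.58% ≈ 14.6%

14.6%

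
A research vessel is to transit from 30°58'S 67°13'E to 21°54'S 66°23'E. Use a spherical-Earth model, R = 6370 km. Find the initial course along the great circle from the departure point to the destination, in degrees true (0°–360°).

355.1°

N = sin Δλ·cos φ₂ = -0.0135;  D = cos φ₁ sin φ₂ − sin φ₁ cos φ₂ cos Δλ = +0.1575
initial course = atan2(N, D) = 355.10°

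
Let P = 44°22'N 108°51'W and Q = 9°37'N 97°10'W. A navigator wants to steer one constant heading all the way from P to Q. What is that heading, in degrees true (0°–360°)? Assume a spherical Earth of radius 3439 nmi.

Δψ = ln[tan(π/4+φ₂/2)/tan(π/4+φ₁/2)] = -0.6972
Δλ = +0.2039 rad (taken the short way round)
course = atan2(Δλ, Δψ) = 163.70°

163.7°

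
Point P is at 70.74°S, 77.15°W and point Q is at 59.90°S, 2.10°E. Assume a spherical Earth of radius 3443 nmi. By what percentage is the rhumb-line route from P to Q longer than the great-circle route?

7.1%

Great circle: σ = 0.5594 rad → d_gc = Rσ = 1925.9 nmi
Rhumb: Δφ = +0.1892, Δλ = +1.3832, Δψ = +0.4604, q = Δφ/Δψ = 0.4109 → d_rh = R√(Δφ²+q²Δλ²) = 2062.6 nmi
Excess = (2062.6 − 1925.9) / 1925.9 = 136.7 / 1925.9 = 7.10% ≈ 7.1%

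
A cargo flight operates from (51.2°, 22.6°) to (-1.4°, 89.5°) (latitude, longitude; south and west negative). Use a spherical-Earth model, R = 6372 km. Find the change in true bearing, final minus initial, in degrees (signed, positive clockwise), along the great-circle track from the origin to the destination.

At departure: θ₁ = atan2(sin Δλ cos φ₂, cos φ₁ sin φ₂ − sin φ₁ cos φ₂ cos Δλ) = 109.24°
At arrival: θ₂ = atan2(sin Δλ cos φ₁, −cos φ₂ sin φ₁ + sin φ₂ cos φ₁ cos Δλ) = 143.72°
Δθ = θ₂ − θ₁ = +34.5°

+34.5°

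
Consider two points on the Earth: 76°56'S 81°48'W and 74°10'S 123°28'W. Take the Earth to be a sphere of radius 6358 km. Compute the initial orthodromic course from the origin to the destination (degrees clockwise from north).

264.0°

θ = atan2( sin Δλ·cos φ₂ ,  cos φ₁ sin φ₂ − sin φ₁ cos φ₂ cos Δλ )
  = atan2(-0.1814, -0.0190) = 264.03°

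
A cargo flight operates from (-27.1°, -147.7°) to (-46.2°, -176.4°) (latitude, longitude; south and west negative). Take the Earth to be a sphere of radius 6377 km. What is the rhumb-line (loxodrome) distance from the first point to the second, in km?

Rhumb course C = atan2(Δλ, Δψ) with Δψ = ln[tan(π/4+φ₂/2)/tan(π/4+φ₁/2)] = -0.4196, Δλ = -0.5009 → C = 230.05°
d = R·|Δφ| / |cos C| = 6377·0.33336 / 0.64218 = 3310 km

3310 km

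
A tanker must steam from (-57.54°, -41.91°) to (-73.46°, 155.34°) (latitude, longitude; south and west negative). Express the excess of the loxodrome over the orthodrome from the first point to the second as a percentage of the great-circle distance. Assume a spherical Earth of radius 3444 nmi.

Great circle: σ = 0.8461 rad → d_gc = Rσ = 2913.9 nmi
Rhumb: Δφ = -0.2779, Δλ = -2.8405, Δψ = -0.6945, q = Δφ/Δψ = 0.4001 → d_rh = R√(Δφ²+q²Δλ²) = 4029.1 nmi
Excess = (4029.1 − 2913.9) / 2913.9 = 1115.2 / 2913.9 = 38.27% ≈ 38.3%

38.3%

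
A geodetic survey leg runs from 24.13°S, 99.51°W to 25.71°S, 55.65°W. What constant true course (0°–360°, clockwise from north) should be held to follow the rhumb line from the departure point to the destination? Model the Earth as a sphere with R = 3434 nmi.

92.3°

Δψ = ln[tan(π/4+φ₂/2)/tan(π/4+φ₁/2)] = -0.0304
Δλ = +0.7655 rad (taken the short way round)
course = atan2(Δλ, Δψ) = 92.27°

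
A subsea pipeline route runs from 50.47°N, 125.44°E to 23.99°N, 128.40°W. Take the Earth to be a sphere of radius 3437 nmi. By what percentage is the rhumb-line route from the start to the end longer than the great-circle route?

7.1%

Great circle: σ = 1.4185 rad → d_gc = Rσ = 4875.3 nmi
Rhumb: Δφ = -0.4622, Δλ = +1.8528, Δψ = -0.5920, q = Δφ/Δψ = 0.7807 → d_rh = R√(Δφ²+q²Δλ²) = 5219.1 nmi
Excess = (5219.1 − 4875.3) / 4875.3 = 343.8 / 4875.3 = 7.052% ≈ 7.1%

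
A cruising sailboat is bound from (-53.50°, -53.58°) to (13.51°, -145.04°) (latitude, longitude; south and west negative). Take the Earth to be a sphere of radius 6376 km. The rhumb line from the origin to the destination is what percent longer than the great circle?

Great circle: σ = 1.7747 rad → d_gc = Rσ = 11315.7 km
Rhumb: Δφ = +1.1695, Δλ = -1.5963, Δψ = +1.3474, q = Δφ/Δψ = 0.8680 → d_rh = R√(Δφ²+q²Δλ²) = 11560.7 km
Excess = (11560.7 − 11315.7) / 11315.7 = 245.0 / 11315.7 = 2.17% ≈ 2.2%

2.2%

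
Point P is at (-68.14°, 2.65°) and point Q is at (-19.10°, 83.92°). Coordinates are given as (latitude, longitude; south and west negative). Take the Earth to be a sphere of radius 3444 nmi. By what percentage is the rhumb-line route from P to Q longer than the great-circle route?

4.9%

Great circle: σ = 1.2056 rad → d_gc = Rσ = 4152.2 nmi
Rhumb: Δφ = +0.8559, Δλ = +1.4184, Δψ = +1.3048, q = Δφ/Δψ = 0.6560 → d_rh = R√(Δφ²+q²Δλ²) = 4354.1 nmi
Excess = (4354.1 − 4152.2) / 4152.2 = 201.9 / 4152.2 = 4.86% ≈ 4.9%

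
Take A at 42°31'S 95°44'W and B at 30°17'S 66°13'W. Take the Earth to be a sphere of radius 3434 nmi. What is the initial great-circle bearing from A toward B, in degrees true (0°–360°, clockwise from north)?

N = sin Δλ·cos φ₂ = +0.4254;  D = cos φ₁ sin φ₂ − sin φ₁ cos φ₂ cos Δλ = +0.1362
initial course = atan2(N, D) = 72.25°

72.3°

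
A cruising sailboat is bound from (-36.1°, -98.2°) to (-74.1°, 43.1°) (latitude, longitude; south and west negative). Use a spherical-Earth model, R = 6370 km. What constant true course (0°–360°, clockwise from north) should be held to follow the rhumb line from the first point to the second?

Meridional parts: M(φ₁)=-0.6764, M(φ₂)=-1.9686 → ΔM = -1.2922;  Δλ = +2.4662 rad
tan C = Δλ / ΔM = -1.9085 → C = 117.65°

117.7°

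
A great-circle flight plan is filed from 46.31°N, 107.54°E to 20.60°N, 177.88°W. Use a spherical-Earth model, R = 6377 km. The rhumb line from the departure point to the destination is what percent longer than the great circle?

2.5%

Great circle: σ = 1.1304 rad → d_gc = Rσ = 7208.3 km
Rhumb: Δφ = -0.4487, Δλ = +1.3017, Δψ = -0.5465, q = Δφ/Δψ = 0.8210 → d_rh = R√(Δφ²+q²Δλ²) = 7391.5 km
Excess = (7391.5 − 7208.3) / 7208.3 = 183.2 / 7208.3 = 2.54% ≈ 2.5%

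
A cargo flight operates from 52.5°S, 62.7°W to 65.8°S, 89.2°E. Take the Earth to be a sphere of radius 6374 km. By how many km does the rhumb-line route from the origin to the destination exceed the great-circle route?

2013 km

Great circle: cos σ = sin φ₁ sin φ₂ + cos φ₁ cos φ₂ cos Δλ,  σ = 1.0431 rad → d_gc = 6649.03 km
Rhumb line: Δψ = -0.4596, q = Δφ/Δψ = 0.5051, d_rh = R√(Δφ²+q²Δλ²) = 8662.48 km
Excess = 8662.48 − 6649.03 = 2013.45 ≈ 2013 km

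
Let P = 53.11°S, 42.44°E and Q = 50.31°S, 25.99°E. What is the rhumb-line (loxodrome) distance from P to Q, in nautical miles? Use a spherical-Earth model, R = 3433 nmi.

633 nmi

Rhumb course C = atan2(Δλ, Δψ) with Δψ = ln[tan(π/4+φ₂/2)/tan(π/4+φ₁/2)] = +0.0789, Δλ = -0.2871 → C = 285.37°
d = R·|Δφ| / |cos C| = 3433·0.04887 / 0.26499 = 633 nmi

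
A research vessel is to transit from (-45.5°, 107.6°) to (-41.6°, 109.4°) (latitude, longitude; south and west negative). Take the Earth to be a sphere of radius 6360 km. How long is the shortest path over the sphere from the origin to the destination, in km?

cos σ = sin φ₁ sin φ₂ + cos φ₁ cos φ₂ cos Δλ
      = sin(-45.50°)sin(-41.60°) + cos(-45.50°)cos(-41.60°)cos(1.80°) = 0.9974
σ = 4.112° → d = Rσ = 6360·0.07177 = 456 km

456 km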